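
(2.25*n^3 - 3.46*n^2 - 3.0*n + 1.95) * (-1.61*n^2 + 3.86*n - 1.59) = -3.6225*n^5 + 14.2556*n^4 - 12.1031*n^3 - 9.2181*n^2 + 12.297*n - 3.1005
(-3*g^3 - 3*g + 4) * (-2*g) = 6*g^4 + 6*g^2 - 8*g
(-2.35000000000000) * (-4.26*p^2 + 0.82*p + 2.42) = 10.011*p^2 - 1.927*p - 5.687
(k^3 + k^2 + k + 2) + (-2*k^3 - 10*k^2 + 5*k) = -k^3 - 9*k^2 + 6*k + 2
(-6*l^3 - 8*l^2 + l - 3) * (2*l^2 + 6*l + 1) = -12*l^5 - 52*l^4 - 52*l^3 - 8*l^2 - 17*l - 3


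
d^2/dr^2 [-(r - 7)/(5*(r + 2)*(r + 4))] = 2*(-r^3 + 21*r^2 + 150*r + 244)/(5*(r^6 + 18*r^5 + 132*r^4 + 504*r^3 + 1056*r^2 + 1152*r + 512))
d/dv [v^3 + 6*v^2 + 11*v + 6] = 3*v^2 + 12*v + 11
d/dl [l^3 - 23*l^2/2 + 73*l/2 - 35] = 3*l^2 - 23*l + 73/2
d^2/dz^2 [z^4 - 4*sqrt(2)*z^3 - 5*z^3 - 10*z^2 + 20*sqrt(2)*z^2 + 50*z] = 12*z^2 - 24*sqrt(2)*z - 30*z - 20 + 40*sqrt(2)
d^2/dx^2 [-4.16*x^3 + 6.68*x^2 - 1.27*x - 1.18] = 13.36 - 24.96*x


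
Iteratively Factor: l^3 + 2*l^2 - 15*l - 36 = (l + 3)*(l^2 - l - 12) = (l - 4)*(l + 3)*(l + 3)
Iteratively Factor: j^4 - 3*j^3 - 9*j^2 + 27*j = (j)*(j^3 - 3*j^2 - 9*j + 27) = j*(j - 3)*(j^2 - 9) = j*(j - 3)^2*(j + 3)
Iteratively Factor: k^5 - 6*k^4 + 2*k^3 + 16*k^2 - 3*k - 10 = (k - 1)*(k^4 - 5*k^3 - 3*k^2 + 13*k + 10) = (k - 2)*(k - 1)*(k^3 - 3*k^2 - 9*k - 5) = (k - 2)*(k - 1)*(k + 1)*(k^2 - 4*k - 5) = (k - 5)*(k - 2)*(k - 1)*(k + 1)*(k + 1)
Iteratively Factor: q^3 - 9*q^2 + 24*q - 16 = (q - 4)*(q^2 - 5*q + 4) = (q - 4)^2*(q - 1)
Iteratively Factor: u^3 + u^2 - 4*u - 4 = (u - 2)*(u^2 + 3*u + 2) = (u - 2)*(u + 1)*(u + 2)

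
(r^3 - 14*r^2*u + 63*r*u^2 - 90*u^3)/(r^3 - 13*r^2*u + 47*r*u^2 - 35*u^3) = (r^2 - 9*r*u + 18*u^2)/(r^2 - 8*r*u + 7*u^2)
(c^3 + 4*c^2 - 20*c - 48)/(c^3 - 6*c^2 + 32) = (c + 6)/(c - 4)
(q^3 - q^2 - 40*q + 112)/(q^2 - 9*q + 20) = (q^2 + 3*q - 28)/(q - 5)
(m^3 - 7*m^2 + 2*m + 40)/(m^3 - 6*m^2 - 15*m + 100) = (m^2 - 2*m - 8)/(m^2 - m - 20)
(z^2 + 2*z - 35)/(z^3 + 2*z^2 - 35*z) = 1/z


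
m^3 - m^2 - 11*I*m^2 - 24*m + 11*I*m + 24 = (m - 1)*(m - 8*I)*(m - 3*I)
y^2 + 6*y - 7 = (y - 1)*(y + 7)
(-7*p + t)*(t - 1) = -7*p*t + 7*p + t^2 - t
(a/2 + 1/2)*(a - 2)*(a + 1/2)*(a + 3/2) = a^4/2 + a^3/2 - 13*a^2/8 - 19*a/8 - 3/4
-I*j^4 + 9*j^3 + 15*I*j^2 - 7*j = j*(j + I)*(j + 7*I)*(-I*j + 1)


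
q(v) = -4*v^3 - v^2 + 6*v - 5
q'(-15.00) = -2664.00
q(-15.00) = 13180.00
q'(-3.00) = -96.00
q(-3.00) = 76.00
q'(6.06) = -446.80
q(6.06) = -895.54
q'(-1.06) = -5.36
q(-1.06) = -7.72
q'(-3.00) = -96.00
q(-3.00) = 76.00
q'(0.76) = -2.45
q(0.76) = -2.77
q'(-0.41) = 4.80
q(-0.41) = -7.35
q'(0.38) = 3.51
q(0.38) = -3.08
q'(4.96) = -299.14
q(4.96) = -487.94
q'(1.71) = -32.51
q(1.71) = -17.66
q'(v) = -12*v^2 - 2*v + 6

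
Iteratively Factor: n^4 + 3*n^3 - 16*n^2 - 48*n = (n)*(n^3 + 3*n^2 - 16*n - 48) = n*(n + 4)*(n^2 - n - 12) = n*(n - 4)*(n + 4)*(n + 3)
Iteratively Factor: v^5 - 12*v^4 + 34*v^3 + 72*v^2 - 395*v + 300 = (v - 4)*(v^4 - 8*v^3 + 2*v^2 + 80*v - 75) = (v - 4)*(v + 3)*(v^3 - 11*v^2 + 35*v - 25) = (v - 4)*(v - 1)*(v + 3)*(v^2 - 10*v + 25) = (v - 5)*(v - 4)*(v - 1)*(v + 3)*(v - 5)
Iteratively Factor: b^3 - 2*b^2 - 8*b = (b - 4)*(b^2 + 2*b) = b*(b - 4)*(b + 2)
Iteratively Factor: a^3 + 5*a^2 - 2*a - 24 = (a + 4)*(a^2 + a - 6) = (a - 2)*(a + 4)*(a + 3)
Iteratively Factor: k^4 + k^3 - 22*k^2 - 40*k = (k)*(k^3 + k^2 - 22*k - 40) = k*(k + 2)*(k^2 - k - 20) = k*(k - 5)*(k + 2)*(k + 4)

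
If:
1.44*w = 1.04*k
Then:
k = 1.38461538461538*w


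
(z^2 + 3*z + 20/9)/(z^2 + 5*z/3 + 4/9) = (3*z + 5)/(3*z + 1)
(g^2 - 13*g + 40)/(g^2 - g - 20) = (g - 8)/(g + 4)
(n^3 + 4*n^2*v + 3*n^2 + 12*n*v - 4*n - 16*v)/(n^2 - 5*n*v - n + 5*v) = (-n^2 - 4*n*v - 4*n - 16*v)/(-n + 5*v)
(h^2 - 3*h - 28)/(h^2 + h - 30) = (h^2 - 3*h - 28)/(h^2 + h - 30)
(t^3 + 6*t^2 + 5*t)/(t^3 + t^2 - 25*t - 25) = t/(t - 5)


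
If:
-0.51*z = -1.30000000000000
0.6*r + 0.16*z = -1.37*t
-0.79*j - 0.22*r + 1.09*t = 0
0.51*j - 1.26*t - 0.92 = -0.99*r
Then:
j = -1.02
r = 0.69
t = -0.60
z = 2.55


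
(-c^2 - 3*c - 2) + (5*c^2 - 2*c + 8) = 4*c^2 - 5*c + 6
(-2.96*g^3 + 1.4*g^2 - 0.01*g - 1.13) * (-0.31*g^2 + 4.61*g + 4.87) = 0.9176*g^5 - 14.0796*g^4 - 7.9581*g^3 + 7.1222*g^2 - 5.258*g - 5.5031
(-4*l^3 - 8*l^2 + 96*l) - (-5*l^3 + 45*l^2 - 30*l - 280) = l^3 - 53*l^2 + 126*l + 280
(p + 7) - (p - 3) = 10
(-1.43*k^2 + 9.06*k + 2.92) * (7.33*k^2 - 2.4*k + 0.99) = -10.4819*k^4 + 69.8418*k^3 - 1.7561*k^2 + 1.9614*k + 2.8908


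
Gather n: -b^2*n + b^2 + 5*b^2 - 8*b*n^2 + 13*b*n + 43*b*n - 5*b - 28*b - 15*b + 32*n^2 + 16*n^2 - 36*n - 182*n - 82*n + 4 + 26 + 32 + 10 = 6*b^2 - 48*b + n^2*(48 - 8*b) + n*(-b^2 + 56*b - 300) + 72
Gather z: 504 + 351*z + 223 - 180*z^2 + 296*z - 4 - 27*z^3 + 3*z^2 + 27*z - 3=-27*z^3 - 177*z^2 + 674*z + 720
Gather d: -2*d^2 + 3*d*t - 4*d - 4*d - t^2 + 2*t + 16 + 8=-2*d^2 + d*(3*t - 8) - t^2 + 2*t + 24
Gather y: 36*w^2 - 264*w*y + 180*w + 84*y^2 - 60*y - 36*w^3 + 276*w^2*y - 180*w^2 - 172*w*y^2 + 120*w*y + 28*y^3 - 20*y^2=-36*w^3 - 144*w^2 + 180*w + 28*y^3 + y^2*(64 - 172*w) + y*(276*w^2 - 144*w - 60)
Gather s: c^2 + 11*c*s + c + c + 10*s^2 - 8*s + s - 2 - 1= c^2 + 2*c + 10*s^2 + s*(11*c - 7) - 3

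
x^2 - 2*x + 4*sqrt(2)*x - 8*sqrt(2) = (x - 2)*(x + 4*sqrt(2))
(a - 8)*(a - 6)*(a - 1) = a^3 - 15*a^2 + 62*a - 48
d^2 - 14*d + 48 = (d - 8)*(d - 6)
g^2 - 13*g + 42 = (g - 7)*(g - 6)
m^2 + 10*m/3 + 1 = (m + 1/3)*(m + 3)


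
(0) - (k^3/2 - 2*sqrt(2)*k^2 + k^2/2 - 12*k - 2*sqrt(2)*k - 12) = -k^3/2 - k^2/2 + 2*sqrt(2)*k^2 + 2*sqrt(2)*k + 12*k + 12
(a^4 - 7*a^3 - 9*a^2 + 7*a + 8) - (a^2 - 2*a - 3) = a^4 - 7*a^3 - 10*a^2 + 9*a + 11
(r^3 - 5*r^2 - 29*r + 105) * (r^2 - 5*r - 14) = r^5 - 10*r^4 - 18*r^3 + 320*r^2 - 119*r - 1470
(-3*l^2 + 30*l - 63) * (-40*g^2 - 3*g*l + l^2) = 120*g^2*l^2 - 1200*g^2*l + 2520*g^2 + 9*g*l^3 - 90*g*l^2 + 189*g*l - 3*l^4 + 30*l^3 - 63*l^2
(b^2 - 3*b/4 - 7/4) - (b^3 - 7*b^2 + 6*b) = -b^3 + 8*b^2 - 27*b/4 - 7/4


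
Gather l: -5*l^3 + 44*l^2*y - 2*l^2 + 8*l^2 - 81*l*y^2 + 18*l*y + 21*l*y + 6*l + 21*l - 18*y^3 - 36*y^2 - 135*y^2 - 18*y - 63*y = -5*l^3 + l^2*(44*y + 6) + l*(-81*y^2 + 39*y + 27) - 18*y^3 - 171*y^2 - 81*y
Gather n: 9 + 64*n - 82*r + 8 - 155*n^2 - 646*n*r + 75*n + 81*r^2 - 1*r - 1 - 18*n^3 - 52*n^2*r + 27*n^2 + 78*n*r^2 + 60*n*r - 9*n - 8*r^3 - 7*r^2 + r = -18*n^3 + n^2*(-52*r - 128) + n*(78*r^2 - 586*r + 130) - 8*r^3 + 74*r^2 - 82*r + 16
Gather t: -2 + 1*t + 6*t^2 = 6*t^2 + t - 2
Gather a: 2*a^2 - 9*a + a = 2*a^2 - 8*a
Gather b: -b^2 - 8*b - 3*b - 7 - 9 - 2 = -b^2 - 11*b - 18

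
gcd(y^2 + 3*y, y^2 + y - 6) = y + 3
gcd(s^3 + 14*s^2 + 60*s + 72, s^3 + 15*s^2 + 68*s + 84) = s^2 + 8*s + 12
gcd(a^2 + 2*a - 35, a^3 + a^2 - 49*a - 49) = a + 7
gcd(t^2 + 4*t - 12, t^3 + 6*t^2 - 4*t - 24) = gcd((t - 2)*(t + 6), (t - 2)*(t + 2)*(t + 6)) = t^2 + 4*t - 12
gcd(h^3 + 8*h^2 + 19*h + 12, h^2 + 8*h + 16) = h + 4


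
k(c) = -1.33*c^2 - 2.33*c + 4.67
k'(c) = -2.66*c - 2.33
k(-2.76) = 0.97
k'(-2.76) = 5.01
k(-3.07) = -0.71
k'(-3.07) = 5.84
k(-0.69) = 5.64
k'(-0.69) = -0.49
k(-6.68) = -39.11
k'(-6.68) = 15.44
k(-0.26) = 5.19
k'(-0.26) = -1.64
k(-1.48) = 5.21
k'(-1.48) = 1.61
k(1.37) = -1.02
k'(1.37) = -5.97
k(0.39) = 3.56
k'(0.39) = -3.37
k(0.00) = 4.67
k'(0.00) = -2.33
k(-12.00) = -158.89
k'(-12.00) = 29.59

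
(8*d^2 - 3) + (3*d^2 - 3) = 11*d^2 - 6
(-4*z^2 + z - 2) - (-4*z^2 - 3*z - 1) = 4*z - 1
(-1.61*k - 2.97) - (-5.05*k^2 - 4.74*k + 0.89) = 5.05*k^2 + 3.13*k - 3.86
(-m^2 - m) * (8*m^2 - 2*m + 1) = -8*m^4 - 6*m^3 + m^2 - m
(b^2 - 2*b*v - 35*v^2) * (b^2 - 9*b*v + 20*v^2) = b^4 - 11*b^3*v + 3*b^2*v^2 + 275*b*v^3 - 700*v^4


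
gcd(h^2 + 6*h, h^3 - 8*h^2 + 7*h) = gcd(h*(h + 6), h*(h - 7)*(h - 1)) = h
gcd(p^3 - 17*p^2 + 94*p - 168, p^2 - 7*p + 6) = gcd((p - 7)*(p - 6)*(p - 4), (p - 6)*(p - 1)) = p - 6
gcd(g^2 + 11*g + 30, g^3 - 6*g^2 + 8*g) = 1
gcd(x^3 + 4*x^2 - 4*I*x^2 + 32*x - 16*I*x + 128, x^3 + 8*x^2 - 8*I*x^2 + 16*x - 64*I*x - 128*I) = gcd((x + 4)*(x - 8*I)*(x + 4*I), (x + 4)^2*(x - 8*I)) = x^2 + x*(4 - 8*I) - 32*I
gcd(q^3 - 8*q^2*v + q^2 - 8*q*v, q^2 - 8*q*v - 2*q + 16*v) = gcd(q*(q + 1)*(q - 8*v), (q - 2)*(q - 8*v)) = q - 8*v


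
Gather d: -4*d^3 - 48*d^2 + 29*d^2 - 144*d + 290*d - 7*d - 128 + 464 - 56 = -4*d^3 - 19*d^2 + 139*d + 280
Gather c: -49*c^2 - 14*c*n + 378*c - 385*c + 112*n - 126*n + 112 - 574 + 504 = -49*c^2 + c*(-14*n - 7) - 14*n + 42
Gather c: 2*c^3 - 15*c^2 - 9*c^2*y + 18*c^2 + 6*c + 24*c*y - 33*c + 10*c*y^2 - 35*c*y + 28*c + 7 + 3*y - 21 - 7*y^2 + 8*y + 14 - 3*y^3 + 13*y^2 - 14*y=2*c^3 + c^2*(3 - 9*y) + c*(10*y^2 - 11*y + 1) - 3*y^3 + 6*y^2 - 3*y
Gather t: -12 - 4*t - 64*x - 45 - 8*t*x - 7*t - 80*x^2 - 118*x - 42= t*(-8*x - 11) - 80*x^2 - 182*x - 99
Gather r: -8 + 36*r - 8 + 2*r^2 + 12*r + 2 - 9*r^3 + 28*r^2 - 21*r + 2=-9*r^3 + 30*r^2 + 27*r - 12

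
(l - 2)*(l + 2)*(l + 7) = l^3 + 7*l^2 - 4*l - 28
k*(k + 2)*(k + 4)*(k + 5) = k^4 + 11*k^3 + 38*k^2 + 40*k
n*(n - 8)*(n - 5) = n^3 - 13*n^2 + 40*n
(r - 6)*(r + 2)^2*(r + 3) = r^4 + r^3 - 26*r^2 - 84*r - 72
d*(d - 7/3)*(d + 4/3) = d^3 - d^2 - 28*d/9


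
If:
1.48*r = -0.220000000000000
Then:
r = -0.15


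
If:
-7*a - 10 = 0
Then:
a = -10/7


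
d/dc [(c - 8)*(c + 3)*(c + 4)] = 3*c^2 - 2*c - 44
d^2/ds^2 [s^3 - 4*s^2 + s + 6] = 6*s - 8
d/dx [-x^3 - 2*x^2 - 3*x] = -3*x^2 - 4*x - 3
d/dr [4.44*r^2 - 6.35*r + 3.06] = 8.88*r - 6.35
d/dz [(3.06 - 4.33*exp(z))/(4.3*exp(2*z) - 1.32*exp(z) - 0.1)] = (18.619*exp(2*z) - 26.316*exp(z) + 4.4722)*exp(z)/(18.49*exp(4*z) - 11.352*exp(3*z) + 0.8824*exp(2*z) + 0.264*exp(z) + 0.01)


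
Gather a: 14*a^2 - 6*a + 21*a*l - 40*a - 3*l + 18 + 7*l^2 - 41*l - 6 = 14*a^2 + a*(21*l - 46) + 7*l^2 - 44*l + 12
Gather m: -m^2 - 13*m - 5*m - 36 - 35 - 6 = -m^2 - 18*m - 77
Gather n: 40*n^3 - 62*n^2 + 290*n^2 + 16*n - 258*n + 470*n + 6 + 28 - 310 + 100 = 40*n^3 + 228*n^2 + 228*n - 176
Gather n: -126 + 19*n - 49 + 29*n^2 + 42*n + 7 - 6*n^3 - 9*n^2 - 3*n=-6*n^3 + 20*n^2 + 58*n - 168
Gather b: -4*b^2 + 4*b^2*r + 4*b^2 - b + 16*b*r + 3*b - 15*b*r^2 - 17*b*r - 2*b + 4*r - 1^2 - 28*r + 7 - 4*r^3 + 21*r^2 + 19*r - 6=4*b^2*r + b*(-15*r^2 - r) - 4*r^3 + 21*r^2 - 5*r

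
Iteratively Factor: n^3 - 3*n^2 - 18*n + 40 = (n + 4)*(n^2 - 7*n + 10) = (n - 2)*(n + 4)*(n - 5)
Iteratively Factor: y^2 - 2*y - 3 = (y - 3)*(y + 1)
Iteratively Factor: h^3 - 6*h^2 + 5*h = (h - 1)*(h^2 - 5*h) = (h - 5)*(h - 1)*(h)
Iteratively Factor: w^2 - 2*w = (w - 2)*(w)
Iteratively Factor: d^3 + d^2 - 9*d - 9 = (d - 3)*(d^2 + 4*d + 3) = (d - 3)*(d + 3)*(d + 1)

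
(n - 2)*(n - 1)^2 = n^3 - 4*n^2 + 5*n - 2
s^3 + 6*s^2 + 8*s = s*(s + 2)*(s + 4)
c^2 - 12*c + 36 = (c - 6)^2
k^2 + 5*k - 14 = (k - 2)*(k + 7)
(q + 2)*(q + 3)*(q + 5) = q^3 + 10*q^2 + 31*q + 30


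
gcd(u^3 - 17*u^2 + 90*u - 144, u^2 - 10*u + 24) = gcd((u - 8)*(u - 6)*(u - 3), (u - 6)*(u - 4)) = u - 6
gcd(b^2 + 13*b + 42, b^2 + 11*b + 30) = b + 6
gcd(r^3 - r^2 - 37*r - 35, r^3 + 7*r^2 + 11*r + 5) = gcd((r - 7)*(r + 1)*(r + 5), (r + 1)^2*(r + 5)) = r^2 + 6*r + 5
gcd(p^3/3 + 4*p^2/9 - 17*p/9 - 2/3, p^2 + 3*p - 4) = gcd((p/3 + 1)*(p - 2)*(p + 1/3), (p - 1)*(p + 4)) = 1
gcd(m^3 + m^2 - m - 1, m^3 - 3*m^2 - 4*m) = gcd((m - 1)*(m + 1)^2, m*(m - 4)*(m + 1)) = m + 1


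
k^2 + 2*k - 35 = (k - 5)*(k + 7)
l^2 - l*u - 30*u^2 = (l - 6*u)*(l + 5*u)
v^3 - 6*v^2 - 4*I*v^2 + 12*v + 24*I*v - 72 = (v - 6)*(v - 6*I)*(v + 2*I)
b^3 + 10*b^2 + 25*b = b*(b + 5)^2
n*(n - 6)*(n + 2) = n^3 - 4*n^2 - 12*n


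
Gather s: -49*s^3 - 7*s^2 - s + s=-49*s^3 - 7*s^2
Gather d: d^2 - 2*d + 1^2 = d^2 - 2*d + 1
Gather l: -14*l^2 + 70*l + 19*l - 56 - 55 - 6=-14*l^2 + 89*l - 117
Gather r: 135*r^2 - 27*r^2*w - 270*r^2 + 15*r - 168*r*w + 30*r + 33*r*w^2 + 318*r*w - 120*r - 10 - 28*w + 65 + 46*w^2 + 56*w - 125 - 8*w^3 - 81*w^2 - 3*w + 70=r^2*(-27*w - 135) + r*(33*w^2 + 150*w - 75) - 8*w^3 - 35*w^2 + 25*w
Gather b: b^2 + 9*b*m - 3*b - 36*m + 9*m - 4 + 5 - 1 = b^2 + b*(9*m - 3) - 27*m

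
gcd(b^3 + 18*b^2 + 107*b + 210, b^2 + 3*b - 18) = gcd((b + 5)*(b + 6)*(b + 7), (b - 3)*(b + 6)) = b + 6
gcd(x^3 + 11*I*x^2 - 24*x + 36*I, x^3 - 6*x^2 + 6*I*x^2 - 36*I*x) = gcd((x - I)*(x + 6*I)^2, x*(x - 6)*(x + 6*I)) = x + 6*I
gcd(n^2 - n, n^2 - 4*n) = n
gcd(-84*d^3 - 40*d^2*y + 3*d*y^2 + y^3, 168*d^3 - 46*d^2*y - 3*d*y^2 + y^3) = -42*d^2 + d*y + y^2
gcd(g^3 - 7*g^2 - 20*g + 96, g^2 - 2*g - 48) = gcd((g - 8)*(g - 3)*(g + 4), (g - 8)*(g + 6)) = g - 8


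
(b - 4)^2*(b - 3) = b^3 - 11*b^2 + 40*b - 48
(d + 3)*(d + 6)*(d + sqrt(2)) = d^3 + sqrt(2)*d^2 + 9*d^2 + 9*sqrt(2)*d + 18*d + 18*sqrt(2)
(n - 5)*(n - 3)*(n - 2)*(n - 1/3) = n^4 - 31*n^3/3 + 103*n^2/3 - 121*n/3 + 10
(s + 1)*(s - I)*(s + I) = s^3 + s^2 + s + 1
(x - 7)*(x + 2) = x^2 - 5*x - 14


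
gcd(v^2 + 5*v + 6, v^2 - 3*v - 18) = v + 3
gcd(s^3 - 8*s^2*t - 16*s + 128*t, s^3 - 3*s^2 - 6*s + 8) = s - 4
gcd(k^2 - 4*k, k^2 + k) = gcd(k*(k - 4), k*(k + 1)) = k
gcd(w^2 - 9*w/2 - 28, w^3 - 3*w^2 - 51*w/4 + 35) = w + 7/2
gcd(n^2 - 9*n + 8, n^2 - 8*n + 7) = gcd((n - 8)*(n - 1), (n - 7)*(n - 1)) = n - 1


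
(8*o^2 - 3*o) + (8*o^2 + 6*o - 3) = 16*o^2 + 3*o - 3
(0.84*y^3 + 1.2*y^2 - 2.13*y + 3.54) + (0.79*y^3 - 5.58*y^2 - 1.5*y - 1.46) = 1.63*y^3 - 4.38*y^2 - 3.63*y + 2.08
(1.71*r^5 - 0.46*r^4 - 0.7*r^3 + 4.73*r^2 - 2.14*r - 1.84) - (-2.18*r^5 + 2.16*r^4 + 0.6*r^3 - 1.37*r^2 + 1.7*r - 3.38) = 3.89*r^5 - 2.62*r^4 - 1.3*r^3 + 6.1*r^2 - 3.84*r + 1.54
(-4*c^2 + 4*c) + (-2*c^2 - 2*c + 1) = -6*c^2 + 2*c + 1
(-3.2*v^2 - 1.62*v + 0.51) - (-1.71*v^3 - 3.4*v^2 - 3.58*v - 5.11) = 1.71*v^3 + 0.2*v^2 + 1.96*v + 5.62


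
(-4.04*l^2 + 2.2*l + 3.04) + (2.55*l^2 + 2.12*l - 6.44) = -1.49*l^2 + 4.32*l - 3.4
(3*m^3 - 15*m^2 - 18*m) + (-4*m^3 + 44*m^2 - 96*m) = -m^3 + 29*m^2 - 114*m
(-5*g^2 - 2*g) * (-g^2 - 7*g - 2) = 5*g^4 + 37*g^3 + 24*g^2 + 4*g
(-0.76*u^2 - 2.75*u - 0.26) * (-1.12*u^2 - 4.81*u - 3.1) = 0.8512*u^4 + 6.7356*u^3 + 15.8747*u^2 + 9.7756*u + 0.806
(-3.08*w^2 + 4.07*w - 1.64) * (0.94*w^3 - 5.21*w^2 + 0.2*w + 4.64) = -2.8952*w^5 + 19.8726*w^4 - 23.3623*w^3 - 4.9328*w^2 + 18.5568*w - 7.6096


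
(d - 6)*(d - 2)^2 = d^3 - 10*d^2 + 28*d - 24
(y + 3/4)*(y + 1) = y^2 + 7*y/4 + 3/4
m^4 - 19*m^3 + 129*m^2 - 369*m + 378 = (m - 7)*(m - 6)*(m - 3)^2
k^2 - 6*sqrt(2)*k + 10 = (k - 5*sqrt(2))*(k - sqrt(2))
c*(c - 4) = c^2 - 4*c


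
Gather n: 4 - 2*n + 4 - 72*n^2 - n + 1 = -72*n^2 - 3*n + 9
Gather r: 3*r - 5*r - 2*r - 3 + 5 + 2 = 4 - 4*r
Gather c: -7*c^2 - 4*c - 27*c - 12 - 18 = -7*c^2 - 31*c - 30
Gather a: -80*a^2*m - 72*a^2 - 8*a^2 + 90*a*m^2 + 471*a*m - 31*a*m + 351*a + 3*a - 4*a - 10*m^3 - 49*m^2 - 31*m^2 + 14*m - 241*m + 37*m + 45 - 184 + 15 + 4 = a^2*(-80*m - 80) + a*(90*m^2 + 440*m + 350) - 10*m^3 - 80*m^2 - 190*m - 120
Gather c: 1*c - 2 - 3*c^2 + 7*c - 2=-3*c^2 + 8*c - 4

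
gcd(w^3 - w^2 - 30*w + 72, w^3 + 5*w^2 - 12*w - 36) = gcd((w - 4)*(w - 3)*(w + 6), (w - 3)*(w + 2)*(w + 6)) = w^2 + 3*w - 18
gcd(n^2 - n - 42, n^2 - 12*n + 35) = n - 7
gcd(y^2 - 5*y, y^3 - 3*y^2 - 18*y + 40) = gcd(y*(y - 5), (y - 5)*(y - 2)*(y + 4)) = y - 5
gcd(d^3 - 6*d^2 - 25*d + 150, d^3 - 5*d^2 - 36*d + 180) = d^2 - 11*d + 30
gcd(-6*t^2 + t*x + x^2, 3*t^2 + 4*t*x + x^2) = 3*t + x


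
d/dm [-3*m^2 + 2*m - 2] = 2 - 6*m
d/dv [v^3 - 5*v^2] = v*(3*v - 10)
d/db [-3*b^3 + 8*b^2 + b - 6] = -9*b^2 + 16*b + 1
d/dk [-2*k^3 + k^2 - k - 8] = -6*k^2 + 2*k - 1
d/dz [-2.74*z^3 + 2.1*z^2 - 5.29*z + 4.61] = -8.22*z^2 + 4.2*z - 5.29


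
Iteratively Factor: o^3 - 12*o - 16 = (o + 2)*(o^2 - 2*o - 8) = (o + 2)^2*(o - 4)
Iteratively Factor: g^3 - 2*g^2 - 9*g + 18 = (g - 2)*(g^2 - 9) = (g - 3)*(g - 2)*(g + 3)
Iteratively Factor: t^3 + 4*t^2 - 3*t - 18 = (t - 2)*(t^2 + 6*t + 9) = (t - 2)*(t + 3)*(t + 3)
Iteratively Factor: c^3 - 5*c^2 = (c)*(c^2 - 5*c) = c*(c - 5)*(c)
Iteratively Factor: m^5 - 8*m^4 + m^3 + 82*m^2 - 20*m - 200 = (m + 2)*(m^4 - 10*m^3 + 21*m^2 + 40*m - 100) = (m - 5)*(m + 2)*(m^3 - 5*m^2 - 4*m + 20) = (m - 5)*(m - 2)*(m + 2)*(m^2 - 3*m - 10) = (m - 5)^2*(m - 2)*(m + 2)*(m + 2)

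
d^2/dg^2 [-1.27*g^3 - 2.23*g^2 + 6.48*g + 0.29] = -7.62*g - 4.46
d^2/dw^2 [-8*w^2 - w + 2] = -16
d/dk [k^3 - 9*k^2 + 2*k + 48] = 3*k^2 - 18*k + 2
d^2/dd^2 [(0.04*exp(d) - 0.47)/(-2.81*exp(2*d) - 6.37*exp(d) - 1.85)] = (-0.315844*exp(4*d) + 15.560656*exp(3*d) + 26.486217*exp(2*d) + 9.769343*exp(d) - 5.675615)*exp(d)/(22.188041*exp(6*d) + 150.894471*exp(5*d) + 385.886622*exp(4*d) + 457.161523*exp(3*d) + 254.05347*exp(2*d) + 65.403975*exp(d) + 6.331625)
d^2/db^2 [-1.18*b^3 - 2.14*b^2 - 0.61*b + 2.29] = -7.08*b - 4.28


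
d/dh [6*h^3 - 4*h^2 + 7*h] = 18*h^2 - 8*h + 7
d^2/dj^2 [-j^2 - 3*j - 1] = -2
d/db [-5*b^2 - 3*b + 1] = -10*b - 3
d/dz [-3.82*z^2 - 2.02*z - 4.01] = -7.64*z - 2.02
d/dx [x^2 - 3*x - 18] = 2*x - 3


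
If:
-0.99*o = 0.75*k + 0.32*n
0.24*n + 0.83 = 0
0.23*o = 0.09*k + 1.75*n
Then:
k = 23.88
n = -3.46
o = -16.97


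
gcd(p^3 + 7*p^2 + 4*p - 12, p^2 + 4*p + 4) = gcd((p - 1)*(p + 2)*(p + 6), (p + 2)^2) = p + 2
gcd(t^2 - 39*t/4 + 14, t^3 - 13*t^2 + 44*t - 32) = t - 8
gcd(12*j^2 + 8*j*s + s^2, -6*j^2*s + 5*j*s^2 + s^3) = 6*j + s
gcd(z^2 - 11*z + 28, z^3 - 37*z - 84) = z - 7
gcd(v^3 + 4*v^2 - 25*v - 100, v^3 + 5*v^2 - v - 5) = v + 5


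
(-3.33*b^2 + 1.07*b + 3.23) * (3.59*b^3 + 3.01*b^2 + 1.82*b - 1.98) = -11.9547*b^5 - 6.182*b^4 + 8.7558*b^3 + 18.2631*b^2 + 3.76*b - 6.3954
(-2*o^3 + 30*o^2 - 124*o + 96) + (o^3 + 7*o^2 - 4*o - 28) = -o^3 + 37*o^2 - 128*o + 68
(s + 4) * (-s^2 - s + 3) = -s^3 - 5*s^2 - s + 12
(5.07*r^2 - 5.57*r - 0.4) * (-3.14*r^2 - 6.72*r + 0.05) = -15.9198*r^4 - 16.5806*r^3 + 38.9399*r^2 + 2.4095*r - 0.02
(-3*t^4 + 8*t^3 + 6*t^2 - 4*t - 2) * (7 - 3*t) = 9*t^5 - 45*t^4 + 38*t^3 + 54*t^2 - 22*t - 14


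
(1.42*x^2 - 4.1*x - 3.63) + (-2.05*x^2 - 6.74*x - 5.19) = -0.63*x^2 - 10.84*x - 8.82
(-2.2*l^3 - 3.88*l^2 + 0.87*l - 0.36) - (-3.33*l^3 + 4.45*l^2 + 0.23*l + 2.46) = 1.13*l^3 - 8.33*l^2 + 0.64*l - 2.82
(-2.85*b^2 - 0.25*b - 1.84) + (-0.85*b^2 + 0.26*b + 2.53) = -3.7*b^2 + 0.01*b + 0.69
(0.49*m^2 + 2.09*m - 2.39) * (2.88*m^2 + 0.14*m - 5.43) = 1.4112*m^4 + 6.0878*m^3 - 9.2513*m^2 - 11.6833*m + 12.9777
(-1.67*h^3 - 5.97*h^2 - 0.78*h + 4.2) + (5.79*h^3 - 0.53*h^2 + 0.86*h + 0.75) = 4.12*h^3 - 6.5*h^2 + 0.08*h + 4.95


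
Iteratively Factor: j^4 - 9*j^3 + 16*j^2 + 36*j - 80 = (j - 2)*(j^3 - 7*j^2 + 2*j + 40) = (j - 2)*(j + 2)*(j^2 - 9*j + 20) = (j - 5)*(j - 2)*(j + 2)*(j - 4)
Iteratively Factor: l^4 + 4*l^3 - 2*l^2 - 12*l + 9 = (l - 1)*(l^3 + 5*l^2 + 3*l - 9) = (l - 1)*(l + 3)*(l^2 + 2*l - 3) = (l - 1)^2*(l + 3)*(l + 3)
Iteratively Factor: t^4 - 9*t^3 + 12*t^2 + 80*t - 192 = (t - 4)*(t^3 - 5*t^2 - 8*t + 48) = (t - 4)^2*(t^2 - t - 12) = (t - 4)^3*(t + 3)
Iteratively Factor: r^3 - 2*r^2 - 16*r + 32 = (r - 2)*(r^2 - 16) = (r - 4)*(r - 2)*(r + 4)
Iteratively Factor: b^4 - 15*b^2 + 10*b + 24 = (b - 3)*(b^3 + 3*b^2 - 6*b - 8) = (b - 3)*(b - 2)*(b^2 + 5*b + 4) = (b - 3)*(b - 2)*(b + 1)*(b + 4)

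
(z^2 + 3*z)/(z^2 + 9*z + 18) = z/(z + 6)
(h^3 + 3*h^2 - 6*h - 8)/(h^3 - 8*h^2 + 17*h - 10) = (h^2 + 5*h + 4)/(h^2 - 6*h + 5)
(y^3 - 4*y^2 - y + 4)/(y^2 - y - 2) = (y^2 - 5*y + 4)/(y - 2)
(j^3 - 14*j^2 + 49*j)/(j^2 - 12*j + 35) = j*(j - 7)/(j - 5)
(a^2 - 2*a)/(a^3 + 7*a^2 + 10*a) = (a - 2)/(a^2 + 7*a + 10)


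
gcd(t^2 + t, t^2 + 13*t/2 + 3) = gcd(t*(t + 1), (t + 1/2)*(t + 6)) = 1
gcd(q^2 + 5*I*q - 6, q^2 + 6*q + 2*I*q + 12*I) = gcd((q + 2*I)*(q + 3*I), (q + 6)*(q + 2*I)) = q + 2*I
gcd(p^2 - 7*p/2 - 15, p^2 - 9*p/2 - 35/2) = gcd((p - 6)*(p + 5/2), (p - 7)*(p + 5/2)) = p + 5/2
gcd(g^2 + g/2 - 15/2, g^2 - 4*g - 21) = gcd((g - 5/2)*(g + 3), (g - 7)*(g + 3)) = g + 3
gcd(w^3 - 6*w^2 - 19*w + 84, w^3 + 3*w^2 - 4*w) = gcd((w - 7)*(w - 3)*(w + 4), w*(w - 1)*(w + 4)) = w + 4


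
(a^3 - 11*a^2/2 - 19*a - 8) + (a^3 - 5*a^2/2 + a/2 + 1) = 2*a^3 - 8*a^2 - 37*a/2 - 7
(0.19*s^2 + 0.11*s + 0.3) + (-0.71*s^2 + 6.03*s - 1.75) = -0.52*s^2 + 6.14*s - 1.45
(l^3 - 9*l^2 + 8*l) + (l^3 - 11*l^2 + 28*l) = 2*l^3 - 20*l^2 + 36*l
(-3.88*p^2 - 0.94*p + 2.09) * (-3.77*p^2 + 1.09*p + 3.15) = 14.6276*p^4 - 0.685400000000001*p^3 - 21.1259*p^2 - 0.6829*p + 6.5835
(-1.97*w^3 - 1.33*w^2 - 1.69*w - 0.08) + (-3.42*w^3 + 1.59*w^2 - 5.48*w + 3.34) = -5.39*w^3 + 0.26*w^2 - 7.17*w + 3.26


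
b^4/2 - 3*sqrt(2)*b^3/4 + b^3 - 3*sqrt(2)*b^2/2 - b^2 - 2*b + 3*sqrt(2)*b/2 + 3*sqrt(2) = (b/2 + 1)*(b - 3*sqrt(2)/2)*(b - sqrt(2))*(b + sqrt(2))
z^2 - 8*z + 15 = (z - 5)*(z - 3)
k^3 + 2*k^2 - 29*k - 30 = (k - 5)*(k + 1)*(k + 6)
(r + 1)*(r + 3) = r^2 + 4*r + 3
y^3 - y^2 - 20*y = y*(y - 5)*(y + 4)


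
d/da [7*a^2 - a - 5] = 14*a - 1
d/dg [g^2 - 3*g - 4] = 2*g - 3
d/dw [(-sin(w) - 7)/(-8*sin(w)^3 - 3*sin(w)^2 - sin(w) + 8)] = -(16*sin(w)^3 + 171*sin(w)^2 + 42*sin(w) + 15)*cos(w)/(8*sin(w)^3 + 3*sin(w)^2 + sin(w) - 8)^2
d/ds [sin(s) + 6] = cos(s)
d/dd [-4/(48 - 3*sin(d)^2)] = -8*sin(d)*cos(d)/(3*(sin(d)^2 - 16)^2)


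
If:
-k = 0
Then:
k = 0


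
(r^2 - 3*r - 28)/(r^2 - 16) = (r - 7)/(r - 4)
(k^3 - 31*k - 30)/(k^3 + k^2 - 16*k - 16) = (k^2 - k - 30)/(k^2 - 16)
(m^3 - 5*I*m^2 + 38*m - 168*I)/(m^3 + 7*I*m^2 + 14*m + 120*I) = (m - 7*I)/(m + 5*I)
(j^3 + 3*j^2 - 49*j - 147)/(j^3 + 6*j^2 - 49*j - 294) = (j + 3)/(j + 6)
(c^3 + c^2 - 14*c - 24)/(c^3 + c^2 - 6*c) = (c^2 - 2*c - 8)/(c*(c - 2))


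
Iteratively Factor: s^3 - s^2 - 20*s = (s - 5)*(s^2 + 4*s) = s*(s - 5)*(s + 4)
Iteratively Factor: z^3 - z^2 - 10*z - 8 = (z + 1)*(z^2 - 2*z - 8) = (z - 4)*(z + 1)*(z + 2)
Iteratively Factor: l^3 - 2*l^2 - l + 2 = (l + 1)*(l^2 - 3*l + 2) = (l - 2)*(l + 1)*(l - 1)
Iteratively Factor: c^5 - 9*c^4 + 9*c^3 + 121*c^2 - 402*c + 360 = (c - 3)*(c^4 - 6*c^3 - 9*c^2 + 94*c - 120) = (c - 3)*(c - 2)*(c^3 - 4*c^2 - 17*c + 60) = (c - 3)*(c - 2)*(c + 4)*(c^2 - 8*c + 15) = (c - 5)*(c - 3)*(c - 2)*(c + 4)*(c - 3)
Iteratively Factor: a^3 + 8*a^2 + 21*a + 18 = (a + 2)*(a^2 + 6*a + 9) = (a + 2)*(a + 3)*(a + 3)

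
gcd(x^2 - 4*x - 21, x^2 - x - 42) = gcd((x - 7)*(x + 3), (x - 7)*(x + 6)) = x - 7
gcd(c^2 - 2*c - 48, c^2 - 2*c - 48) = c^2 - 2*c - 48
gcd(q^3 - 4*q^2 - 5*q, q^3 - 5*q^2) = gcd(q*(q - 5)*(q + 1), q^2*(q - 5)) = q^2 - 5*q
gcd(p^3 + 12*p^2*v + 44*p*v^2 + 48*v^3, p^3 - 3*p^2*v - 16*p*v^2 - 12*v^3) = p + 2*v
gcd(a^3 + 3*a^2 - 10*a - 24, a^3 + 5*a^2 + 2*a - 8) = a^2 + 6*a + 8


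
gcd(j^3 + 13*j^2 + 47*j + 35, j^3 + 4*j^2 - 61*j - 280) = j^2 + 12*j + 35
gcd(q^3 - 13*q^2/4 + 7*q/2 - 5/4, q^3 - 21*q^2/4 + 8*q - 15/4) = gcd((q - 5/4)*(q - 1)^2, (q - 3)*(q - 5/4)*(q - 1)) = q^2 - 9*q/4 + 5/4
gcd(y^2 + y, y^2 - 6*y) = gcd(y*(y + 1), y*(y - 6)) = y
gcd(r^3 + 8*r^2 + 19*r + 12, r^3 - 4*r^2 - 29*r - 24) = r^2 + 4*r + 3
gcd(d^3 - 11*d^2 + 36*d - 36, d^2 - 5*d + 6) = d^2 - 5*d + 6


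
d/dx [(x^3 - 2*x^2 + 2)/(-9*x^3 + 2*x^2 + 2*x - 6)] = 4*(-4*x^4 + x^3 + 8*x^2 + 4*x - 1)/(81*x^6 - 36*x^5 - 32*x^4 + 116*x^3 - 20*x^2 - 24*x + 36)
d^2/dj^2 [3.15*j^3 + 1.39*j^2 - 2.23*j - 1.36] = 18.9*j + 2.78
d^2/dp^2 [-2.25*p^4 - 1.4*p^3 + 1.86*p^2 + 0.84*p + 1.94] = -27.0*p^2 - 8.4*p + 3.72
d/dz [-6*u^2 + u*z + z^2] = u + 2*z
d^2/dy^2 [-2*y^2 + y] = -4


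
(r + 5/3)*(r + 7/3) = r^2 + 4*r + 35/9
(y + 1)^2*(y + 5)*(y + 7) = y^4 + 14*y^3 + 60*y^2 + 82*y + 35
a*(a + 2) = a^2 + 2*a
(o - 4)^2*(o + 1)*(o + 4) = o^4 - 3*o^3 - 20*o^2 + 48*o + 64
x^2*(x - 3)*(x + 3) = x^4 - 9*x^2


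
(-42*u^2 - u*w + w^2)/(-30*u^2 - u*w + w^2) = (42*u^2 + u*w - w^2)/(30*u^2 + u*w - w^2)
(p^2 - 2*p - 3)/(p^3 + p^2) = (p - 3)/p^2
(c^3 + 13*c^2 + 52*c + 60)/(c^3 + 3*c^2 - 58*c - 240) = (c + 2)/(c - 8)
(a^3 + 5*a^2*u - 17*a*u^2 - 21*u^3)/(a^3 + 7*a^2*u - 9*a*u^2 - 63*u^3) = (a + u)/(a + 3*u)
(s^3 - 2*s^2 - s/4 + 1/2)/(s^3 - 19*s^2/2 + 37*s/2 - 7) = (s + 1/2)/(s - 7)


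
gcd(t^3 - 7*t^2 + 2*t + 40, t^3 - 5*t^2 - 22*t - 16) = t + 2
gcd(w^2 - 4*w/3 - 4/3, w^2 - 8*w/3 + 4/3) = w - 2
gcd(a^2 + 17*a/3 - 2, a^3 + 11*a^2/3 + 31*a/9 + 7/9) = 1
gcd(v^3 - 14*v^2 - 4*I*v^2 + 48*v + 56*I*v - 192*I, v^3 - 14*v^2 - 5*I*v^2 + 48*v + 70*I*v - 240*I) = v^2 - 14*v + 48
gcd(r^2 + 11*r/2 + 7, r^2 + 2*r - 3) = 1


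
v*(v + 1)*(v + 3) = v^3 + 4*v^2 + 3*v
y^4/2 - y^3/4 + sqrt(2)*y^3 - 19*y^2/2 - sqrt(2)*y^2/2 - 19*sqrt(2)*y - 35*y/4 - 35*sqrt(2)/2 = (y/2 + sqrt(2))*(y - 5)*(y + 1)*(y + 7/2)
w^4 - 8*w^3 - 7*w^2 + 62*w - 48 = (w - 8)*(w - 2)*(w - 1)*(w + 3)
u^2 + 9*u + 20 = (u + 4)*(u + 5)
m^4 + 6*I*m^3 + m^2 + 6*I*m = m*(m + 6*I)*(-I*m + 1)*(I*m + 1)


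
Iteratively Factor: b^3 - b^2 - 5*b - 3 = (b - 3)*(b^2 + 2*b + 1) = (b - 3)*(b + 1)*(b + 1)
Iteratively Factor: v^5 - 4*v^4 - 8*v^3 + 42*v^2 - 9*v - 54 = (v + 3)*(v^4 - 7*v^3 + 13*v^2 + 3*v - 18) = (v + 1)*(v + 3)*(v^3 - 8*v^2 + 21*v - 18) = (v - 3)*(v + 1)*(v + 3)*(v^2 - 5*v + 6) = (v - 3)*(v - 2)*(v + 1)*(v + 3)*(v - 3)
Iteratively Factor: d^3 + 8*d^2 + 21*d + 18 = (d + 2)*(d^2 + 6*d + 9) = (d + 2)*(d + 3)*(d + 3)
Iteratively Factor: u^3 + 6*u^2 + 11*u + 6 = (u + 3)*(u^2 + 3*u + 2) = (u + 2)*(u + 3)*(u + 1)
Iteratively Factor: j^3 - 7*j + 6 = (j - 1)*(j^2 + j - 6) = (j - 2)*(j - 1)*(j + 3)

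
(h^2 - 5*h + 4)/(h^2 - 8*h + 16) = (h - 1)/(h - 4)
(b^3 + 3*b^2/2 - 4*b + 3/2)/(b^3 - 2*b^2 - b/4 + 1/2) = 2*(b^2 + 2*b - 3)/(2*b^2 - 3*b - 2)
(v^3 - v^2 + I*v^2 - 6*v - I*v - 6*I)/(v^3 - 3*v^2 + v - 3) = (v + 2)/(v - I)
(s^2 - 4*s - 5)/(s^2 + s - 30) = (s + 1)/(s + 6)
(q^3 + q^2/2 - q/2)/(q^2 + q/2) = (2*q^2 + q - 1)/(2*q + 1)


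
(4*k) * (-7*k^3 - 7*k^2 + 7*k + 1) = -28*k^4 - 28*k^3 + 28*k^2 + 4*k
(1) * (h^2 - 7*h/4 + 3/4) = h^2 - 7*h/4 + 3/4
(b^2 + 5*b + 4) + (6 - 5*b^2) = -4*b^2 + 5*b + 10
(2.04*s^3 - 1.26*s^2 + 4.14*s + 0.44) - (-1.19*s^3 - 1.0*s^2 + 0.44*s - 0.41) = 3.23*s^3 - 0.26*s^2 + 3.7*s + 0.85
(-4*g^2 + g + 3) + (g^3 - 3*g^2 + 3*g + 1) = g^3 - 7*g^2 + 4*g + 4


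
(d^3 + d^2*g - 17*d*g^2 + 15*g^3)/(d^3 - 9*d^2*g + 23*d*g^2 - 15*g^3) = (d + 5*g)/(d - 5*g)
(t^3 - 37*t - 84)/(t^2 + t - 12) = (t^2 - 4*t - 21)/(t - 3)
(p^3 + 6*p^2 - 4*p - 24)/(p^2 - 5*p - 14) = (p^2 + 4*p - 12)/(p - 7)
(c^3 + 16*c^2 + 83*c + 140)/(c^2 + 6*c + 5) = (c^2 + 11*c + 28)/(c + 1)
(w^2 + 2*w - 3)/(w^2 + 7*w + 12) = (w - 1)/(w + 4)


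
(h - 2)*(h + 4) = h^2 + 2*h - 8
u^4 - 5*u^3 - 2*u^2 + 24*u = u*(u - 4)*(u - 3)*(u + 2)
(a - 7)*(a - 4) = a^2 - 11*a + 28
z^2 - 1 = (z - 1)*(z + 1)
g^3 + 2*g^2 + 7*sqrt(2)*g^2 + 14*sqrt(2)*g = g*(g + 2)*(g + 7*sqrt(2))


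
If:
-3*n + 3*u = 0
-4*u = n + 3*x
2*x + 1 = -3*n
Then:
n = 3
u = 3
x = -5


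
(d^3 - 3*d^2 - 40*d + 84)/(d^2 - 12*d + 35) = (d^2 + 4*d - 12)/(d - 5)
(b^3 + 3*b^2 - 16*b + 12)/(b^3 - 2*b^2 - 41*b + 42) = (b - 2)/(b - 7)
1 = 1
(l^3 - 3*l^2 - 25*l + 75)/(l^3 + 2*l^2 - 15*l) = (l - 5)/l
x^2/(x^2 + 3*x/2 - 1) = 2*x^2/(2*x^2 + 3*x - 2)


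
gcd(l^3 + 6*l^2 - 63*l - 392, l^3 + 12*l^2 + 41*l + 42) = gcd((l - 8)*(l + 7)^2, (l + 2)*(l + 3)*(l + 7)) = l + 7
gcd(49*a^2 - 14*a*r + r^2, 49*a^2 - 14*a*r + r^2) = 49*a^2 - 14*a*r + r^2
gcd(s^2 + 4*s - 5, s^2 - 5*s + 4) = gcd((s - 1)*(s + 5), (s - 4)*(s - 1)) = s - 1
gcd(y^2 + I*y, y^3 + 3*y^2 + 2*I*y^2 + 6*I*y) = y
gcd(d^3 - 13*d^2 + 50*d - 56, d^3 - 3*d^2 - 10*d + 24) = d^2 - 6*d + 8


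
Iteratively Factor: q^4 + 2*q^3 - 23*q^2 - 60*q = (q - 5)*(q^3 + 7*q^2 + 12*q) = q*(q - 5)*(q^2 + 7*q + 12) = q*(q - 5)*(q + 3)*(q + 4)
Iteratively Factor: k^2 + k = (k + 1)*(k)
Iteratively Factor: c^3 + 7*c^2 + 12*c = (c)*(c^2 + 7*c + 12) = c*(c + 3)*(c + 4)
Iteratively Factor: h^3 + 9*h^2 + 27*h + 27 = (h + 3)*(h^2 + 6*h + 9) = (h + 3)^2*(h + 3)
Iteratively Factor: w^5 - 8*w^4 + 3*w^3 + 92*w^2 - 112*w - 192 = (w - 4)*(w^4 - 4*w^3 - 13*w^2 + 40*w + 48) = (w - 4)*(w + 1)*(w^3 - 5*w^2 - 8*w + 48) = (w - 4)*(w + 1)*(w + 3)*(w^2 - 8*w + 16) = (w - 4)^2*(w + 1)*(w + 3)*(w - 4)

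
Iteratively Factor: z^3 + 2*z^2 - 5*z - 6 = (z - 2)*(z^2 + 4*z + 3) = (z - 2)*(z + 3)*(z + 1)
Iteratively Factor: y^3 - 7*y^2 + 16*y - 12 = (y - 2)*(y^2 - 5*y + 6) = (y - 3)*(y - 2)*(y - 2)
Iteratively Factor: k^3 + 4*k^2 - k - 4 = (k + 4)*(k^2 - 1) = (k + 1)*(k + 4)*(k - 1)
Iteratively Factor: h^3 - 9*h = (h + 3)*(h^2 - 3*h) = (h - 3)*(h + 3)*(h)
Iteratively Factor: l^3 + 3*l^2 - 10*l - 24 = (l - 3)*(l^2 + 6*l + 8) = (l - 3)*(l + 4)*(l + 2)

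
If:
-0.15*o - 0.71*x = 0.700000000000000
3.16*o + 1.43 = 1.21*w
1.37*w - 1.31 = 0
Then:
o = -0.09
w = 0.96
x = -0.97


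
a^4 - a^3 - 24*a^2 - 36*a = a*(a - 6)*(a + 2)*(a + 3)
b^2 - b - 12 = (b - 4)*(b + 3)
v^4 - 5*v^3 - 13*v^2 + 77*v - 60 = (v - 5)*(v - 3)*(v - 1)*(v + 4)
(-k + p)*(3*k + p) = -3*k^2 + 2*k*p + p^2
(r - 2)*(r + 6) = r^2 + 4*r - 12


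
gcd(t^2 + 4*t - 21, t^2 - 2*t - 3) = t - 3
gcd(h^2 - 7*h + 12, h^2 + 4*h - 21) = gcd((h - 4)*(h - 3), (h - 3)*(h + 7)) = h - 3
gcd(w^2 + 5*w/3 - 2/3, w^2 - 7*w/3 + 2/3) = w - 1/3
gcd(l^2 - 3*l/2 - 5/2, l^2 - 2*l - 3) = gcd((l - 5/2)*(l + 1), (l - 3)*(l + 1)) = l + 1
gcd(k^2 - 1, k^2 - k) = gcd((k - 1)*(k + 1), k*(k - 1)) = k - 1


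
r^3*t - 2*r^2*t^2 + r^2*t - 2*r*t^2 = r*(r - 2*t)*(r*t + t)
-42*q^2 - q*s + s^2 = (-7*q + s)*(6*q + s)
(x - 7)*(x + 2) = x^2 - 5*x - 14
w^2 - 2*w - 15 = (w - 5)*(w + 3)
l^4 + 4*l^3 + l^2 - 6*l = l*(l - 1)*(l + 2)*(l + 3)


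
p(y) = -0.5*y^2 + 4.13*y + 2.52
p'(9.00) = -4.87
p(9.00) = -0.81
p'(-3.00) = 7.13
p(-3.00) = -14.37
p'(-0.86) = 4.99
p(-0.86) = -1.40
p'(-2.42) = 6.55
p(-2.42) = -10.40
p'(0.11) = 4.02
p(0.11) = 2.97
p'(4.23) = -0.10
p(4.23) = 11.04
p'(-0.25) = 4.38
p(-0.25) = 1.46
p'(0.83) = 3.30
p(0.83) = 5.60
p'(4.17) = -0.04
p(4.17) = 11.05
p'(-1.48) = 5.61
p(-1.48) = -4.69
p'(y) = 4.13 - 1.0*y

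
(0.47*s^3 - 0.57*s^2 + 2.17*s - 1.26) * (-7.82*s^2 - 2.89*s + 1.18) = -3.6754*s^5 + 3.0991*s^4 - 14.7675*s^3 + 2.9093*s^2 + 6.202*s - 1.4868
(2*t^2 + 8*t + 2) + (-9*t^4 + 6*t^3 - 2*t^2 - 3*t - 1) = -9*t^4 + 6*t^3 + 5*t + 1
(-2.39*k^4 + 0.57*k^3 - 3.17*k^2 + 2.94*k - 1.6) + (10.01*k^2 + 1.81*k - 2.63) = -2.39*k^4 + 0.57*k^3 + 6.84*k^2 + 4.75*k - 4.23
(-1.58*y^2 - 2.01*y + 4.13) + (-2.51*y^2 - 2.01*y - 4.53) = -4.09*y^2 - 4.02*y - 0.4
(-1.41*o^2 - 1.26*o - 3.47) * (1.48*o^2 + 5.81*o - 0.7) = -2.0868*o^4 - 10.0569*o^3 - 11.4692*o^2 - 19.2787*o + 2.429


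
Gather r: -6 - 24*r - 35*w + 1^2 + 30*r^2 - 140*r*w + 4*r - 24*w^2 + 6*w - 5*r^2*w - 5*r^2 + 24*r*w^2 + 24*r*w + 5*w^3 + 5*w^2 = r^2*(25 - 5*w) + r*(24*w^2 - 116*w - 20) + 5*w^3 - 19*w^2 - 29*w - 5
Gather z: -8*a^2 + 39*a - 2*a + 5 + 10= -8*a^2 + 37*a + 15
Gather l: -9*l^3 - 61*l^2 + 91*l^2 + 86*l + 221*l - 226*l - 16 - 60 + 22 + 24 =-9*l^3 + 30*l^2 + 81*l - 30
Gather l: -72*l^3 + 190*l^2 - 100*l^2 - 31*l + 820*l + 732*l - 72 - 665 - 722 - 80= -72*l^3 + 90*l^2 + 1521*l - 1539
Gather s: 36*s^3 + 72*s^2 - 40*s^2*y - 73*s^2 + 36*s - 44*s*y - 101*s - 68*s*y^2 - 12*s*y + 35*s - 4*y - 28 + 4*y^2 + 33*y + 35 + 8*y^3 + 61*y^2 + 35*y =36*s^3 + s^2*(-40*y - 1) + s*(-68*y^2 - 56*y - 30) + 8*y^3 + 65*y^2 + 64*y + 7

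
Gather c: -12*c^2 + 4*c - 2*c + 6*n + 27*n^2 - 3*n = -12*c^2 + 2*c + 27*n^2 + 3*n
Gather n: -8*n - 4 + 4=-8*n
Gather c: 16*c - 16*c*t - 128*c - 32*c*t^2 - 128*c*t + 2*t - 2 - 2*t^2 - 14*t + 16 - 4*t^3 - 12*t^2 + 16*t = c*(-32*t^2 - 144*t - 112) - 4*t^3 - 14*t^2 + 4*t + 14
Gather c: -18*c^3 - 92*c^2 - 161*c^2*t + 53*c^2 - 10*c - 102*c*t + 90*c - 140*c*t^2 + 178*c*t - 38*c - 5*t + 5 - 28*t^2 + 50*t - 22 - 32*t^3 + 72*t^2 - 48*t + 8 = -18*c^3 + c^2*(-161*t - 39) + c*(-140*t^2 + 76*t + 42) - 32*t^3 + 44*t^2 - 3*t - 9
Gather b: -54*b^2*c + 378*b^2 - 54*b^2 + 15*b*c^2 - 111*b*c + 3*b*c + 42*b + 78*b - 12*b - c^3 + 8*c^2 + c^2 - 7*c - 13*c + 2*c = b^2*(324 - 54*c) + b*(15*c^2 - 108*c + 108) - c^3 + 9*c^2 - 18*c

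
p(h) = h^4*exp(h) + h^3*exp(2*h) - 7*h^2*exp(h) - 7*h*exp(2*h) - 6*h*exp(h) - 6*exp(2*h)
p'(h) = h^4*exp(h) + 2*h^3*exp(2*h) + 4*h^3*exp(h) + 3*h^2*exp(2*h) - 7*h^2*exp(h) - 14*h*exp(2*h) - 20*h*exp(h) - 19*exp(2*h) - 6*exp(h)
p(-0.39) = -0.65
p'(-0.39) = -5.70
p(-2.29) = 0.44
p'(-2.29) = -1.72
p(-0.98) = 0.02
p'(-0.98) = 0.91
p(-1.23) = -0.21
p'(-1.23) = 0.75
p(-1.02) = -0.02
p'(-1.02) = 0.94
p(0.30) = -17.98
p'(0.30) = -58.57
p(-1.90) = -0.12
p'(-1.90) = -1.04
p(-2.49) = 0.80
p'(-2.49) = -1.88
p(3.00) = 0.00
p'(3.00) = 9273.71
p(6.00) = 27749461.18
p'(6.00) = 71842753.96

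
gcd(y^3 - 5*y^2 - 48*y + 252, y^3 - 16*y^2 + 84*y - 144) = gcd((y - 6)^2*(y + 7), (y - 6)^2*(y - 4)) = y^2 - 12*y + 36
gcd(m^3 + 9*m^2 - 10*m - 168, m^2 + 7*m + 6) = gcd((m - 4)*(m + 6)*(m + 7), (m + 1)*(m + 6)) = m + 6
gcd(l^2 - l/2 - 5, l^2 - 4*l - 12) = l + 2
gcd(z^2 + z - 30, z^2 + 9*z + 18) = z + 6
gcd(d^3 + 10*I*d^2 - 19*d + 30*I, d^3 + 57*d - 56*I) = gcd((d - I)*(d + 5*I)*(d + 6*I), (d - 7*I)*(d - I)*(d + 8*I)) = d - I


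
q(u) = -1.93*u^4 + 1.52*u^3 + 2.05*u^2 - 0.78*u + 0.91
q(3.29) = -151.46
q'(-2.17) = 90.68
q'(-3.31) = 315.57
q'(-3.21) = 288.39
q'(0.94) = 0.69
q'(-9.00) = 5959.56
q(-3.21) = -230.66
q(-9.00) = -13596.83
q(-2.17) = -46.07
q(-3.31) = -260.84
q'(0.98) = 0.35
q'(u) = -7.72*u^3 + 4.56*u^2 + 4.1*u - 0.78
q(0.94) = 1.74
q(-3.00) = -175.67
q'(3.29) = -212.85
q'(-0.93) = 5.56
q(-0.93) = 0.74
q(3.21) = -135.11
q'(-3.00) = 236.40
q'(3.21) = -195.98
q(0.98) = 1.76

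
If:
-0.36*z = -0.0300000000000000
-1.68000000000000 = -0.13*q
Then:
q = 12.92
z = 0.08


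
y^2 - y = y*(y - 1)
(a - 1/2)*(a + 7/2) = a^2 + 3*a - 7/4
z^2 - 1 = (z - 1)*(z + 1)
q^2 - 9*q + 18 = (q - 6)*(q - 3)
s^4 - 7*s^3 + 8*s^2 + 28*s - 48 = (s - 4)*(s - 3)*(s - 2)*(s + 2)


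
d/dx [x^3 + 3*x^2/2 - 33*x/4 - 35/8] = 3*x^2 + 3*x - 33/4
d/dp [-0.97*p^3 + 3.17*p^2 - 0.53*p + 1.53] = -2.91*p^2 + 6.34*p - 0.53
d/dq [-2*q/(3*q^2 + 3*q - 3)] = 2*(q^2 + 1)/(3*(q^4 + 2*q^3 - q^2 - 2*q + 1))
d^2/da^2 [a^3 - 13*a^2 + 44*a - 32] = 6*a - 26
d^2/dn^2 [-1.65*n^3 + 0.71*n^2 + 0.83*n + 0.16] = 1.42 - 9.9*n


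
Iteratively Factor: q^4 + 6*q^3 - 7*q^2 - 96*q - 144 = (q + 3)*(q^3 + 3*q^2 - 16*q - 48) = (q - 4)*(q + 3)*(q^2 + 7*q + 12) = (q - 4)*(q + 3)*(q + 4)*(q + 3)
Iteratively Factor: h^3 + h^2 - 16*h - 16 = (h + 1)*(h^2 - 16) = (h + 1)*(h + 4)*(h - 4)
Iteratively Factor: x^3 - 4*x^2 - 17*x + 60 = (x + 4)*(x^2 - 8*x + 15) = (x - 3)*(x + 4)*(x - 5)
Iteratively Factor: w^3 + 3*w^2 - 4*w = (w - 1)*(w^2 + 4*w) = (w - 1)*(w + 4)*(w)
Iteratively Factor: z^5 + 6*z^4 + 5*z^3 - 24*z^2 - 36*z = (z + 3)*(z^4 + 3*z^3 - 4*z^2 - 12*z) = z*(z + 3)*(z^3 + 3*z^2 - 4*z - 12) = z*(z - 2)*(z + 3)*(z^2 + 5*z + 6) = z*(z - 2)*(z + 2)*(z + 3)*(z + 3)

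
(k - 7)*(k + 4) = k^2 - 3*k - 28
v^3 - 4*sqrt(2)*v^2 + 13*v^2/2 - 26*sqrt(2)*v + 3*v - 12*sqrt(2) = (v + 1/2)*(v + 6)*(v - 4*sqrt(2))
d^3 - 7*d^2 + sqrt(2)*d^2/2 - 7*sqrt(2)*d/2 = d*(d - 7)*(d + sqrt(2)/2)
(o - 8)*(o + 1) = o^2 - 7*o - 8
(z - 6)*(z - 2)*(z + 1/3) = z^3 - 23*z^2/3 + 28*z/3 + 4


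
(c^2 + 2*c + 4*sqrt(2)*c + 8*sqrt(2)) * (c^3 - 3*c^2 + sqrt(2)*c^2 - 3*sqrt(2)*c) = c^5 - c^4 + 5*sqrt(2)*c^4 - 5*sqrt(2)*c^3 + 2*c^3 - 30*sqrt(2)*c^2 - 8*c^2 - 48*c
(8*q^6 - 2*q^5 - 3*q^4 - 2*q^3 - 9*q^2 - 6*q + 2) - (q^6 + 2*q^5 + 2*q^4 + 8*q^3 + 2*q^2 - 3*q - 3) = 7*q^6 - 4*q^5 - 5*q^4 - 10*q^3 - 11*q^2 - 3*q + 5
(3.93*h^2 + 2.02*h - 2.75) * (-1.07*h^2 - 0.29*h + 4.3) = -4.2051*h^4 - 3.3011*h^3 + 19.2557*h^2 + 9.4835*h - 11.825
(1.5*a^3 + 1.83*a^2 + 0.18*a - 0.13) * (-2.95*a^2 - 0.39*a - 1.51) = -4.425*a^5 - 5.9835*a^4 - 3.5097*a^3 - 2.45*a^2 - 0.2211*a + 0.1963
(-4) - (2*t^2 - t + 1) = -2*t^2 + t - 5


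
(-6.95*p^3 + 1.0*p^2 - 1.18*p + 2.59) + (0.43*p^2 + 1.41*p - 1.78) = -6.95*p^3 + 1.43*p^2 + 0.23*p + 0.81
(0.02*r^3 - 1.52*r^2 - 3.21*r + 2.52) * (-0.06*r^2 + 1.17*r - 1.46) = -0.0012*r^5 + 0.1146*r^4 - 1.615*r^3 - 1.6877*r^2 + 7.635*r - 3.6792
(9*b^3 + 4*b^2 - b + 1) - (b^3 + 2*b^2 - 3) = 8*b^3 + 2*b^2 - b + 4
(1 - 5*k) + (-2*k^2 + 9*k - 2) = -2*k^2 + 4*k - 1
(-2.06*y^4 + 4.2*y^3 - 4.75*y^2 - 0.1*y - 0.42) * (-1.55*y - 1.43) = 3.193*y^5 - 3.5642*y^4 + 1.3565*y^3 + 6.9475*y^2 + 0.794*y + 0.6006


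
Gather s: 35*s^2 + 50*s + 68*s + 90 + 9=35*s^2 + 118*s + 99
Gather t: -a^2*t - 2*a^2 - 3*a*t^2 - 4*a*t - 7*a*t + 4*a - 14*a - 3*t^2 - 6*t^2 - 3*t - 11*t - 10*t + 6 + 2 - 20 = -2*a^2 - 10*a + t^2*(-3*a - 9) + t*(-a^2 - 11*a - 24) - 12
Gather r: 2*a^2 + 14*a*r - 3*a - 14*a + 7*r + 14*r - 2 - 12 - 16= 2*a^2 - 17*a + r*(14*a + 21) - 30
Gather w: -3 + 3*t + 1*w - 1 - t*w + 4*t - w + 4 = -t*w + 7*t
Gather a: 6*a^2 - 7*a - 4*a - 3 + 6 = 6*a^2 - 11*a + 3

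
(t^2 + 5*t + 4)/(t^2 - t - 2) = (t + 4)/(t - 2)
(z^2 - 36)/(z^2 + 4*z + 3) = (z^2 - 36)/(z^2 + 4*z + 3)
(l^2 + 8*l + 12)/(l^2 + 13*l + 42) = (l + 2)/(l + 7)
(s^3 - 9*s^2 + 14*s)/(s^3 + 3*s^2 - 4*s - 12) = s*(s - 7)/(s^2 + 5*s + 6)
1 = 1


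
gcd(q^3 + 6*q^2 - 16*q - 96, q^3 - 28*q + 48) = q^2 + 2*q - 24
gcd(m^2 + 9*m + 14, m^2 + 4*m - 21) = m + 7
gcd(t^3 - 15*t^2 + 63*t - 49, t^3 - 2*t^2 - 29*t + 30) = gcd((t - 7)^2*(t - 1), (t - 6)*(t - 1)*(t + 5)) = t - 1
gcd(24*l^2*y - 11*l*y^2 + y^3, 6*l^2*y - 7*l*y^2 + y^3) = y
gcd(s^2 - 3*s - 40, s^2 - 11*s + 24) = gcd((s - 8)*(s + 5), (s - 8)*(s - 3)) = s - 8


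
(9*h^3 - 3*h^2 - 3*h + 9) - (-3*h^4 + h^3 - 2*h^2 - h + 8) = 3*h^4 + 8*h^3 - h^2 - 2*h + 1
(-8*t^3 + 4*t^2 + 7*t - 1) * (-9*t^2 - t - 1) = 72*t^5 - 28*t^4 - 59*t^3 - 2*t^2 - 6*t + 1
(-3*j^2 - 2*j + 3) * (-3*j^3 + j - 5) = 9*j^5 + 6*j^4 - 12*j^3 + 13*j^2 + 13*j - 15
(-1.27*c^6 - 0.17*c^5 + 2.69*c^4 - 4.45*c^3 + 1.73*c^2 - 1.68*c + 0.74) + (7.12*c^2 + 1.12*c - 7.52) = -1.27*c^6 - 0.17*c^5 + 2.69*c^4 - 4.45*c^3 + 8.85*c^2 - 0.56*c - 6.78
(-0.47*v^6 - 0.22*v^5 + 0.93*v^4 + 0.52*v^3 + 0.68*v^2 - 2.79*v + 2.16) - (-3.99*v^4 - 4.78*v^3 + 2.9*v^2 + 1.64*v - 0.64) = -0.47*v^6 - 0.22*v^5 + 4.92*v^4 + 5.3*v^3 - 2.22*v^2 - 4.43*v + 2.8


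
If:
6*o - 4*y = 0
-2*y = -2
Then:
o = 2/3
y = 1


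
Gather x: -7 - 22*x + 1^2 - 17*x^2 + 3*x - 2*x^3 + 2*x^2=-2*x^3 - 15*x^2 - 19*x - 6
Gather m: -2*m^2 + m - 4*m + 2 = -2*m^2 - 3*m + 2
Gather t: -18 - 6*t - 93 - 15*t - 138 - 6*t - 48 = -27*t - 297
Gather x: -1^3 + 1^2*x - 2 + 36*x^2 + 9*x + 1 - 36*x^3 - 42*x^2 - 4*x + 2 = -36*x^3 - 6*x^2 + 6*x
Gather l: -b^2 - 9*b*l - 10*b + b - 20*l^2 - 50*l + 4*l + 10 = -b^2 - 9*b - 20*l^2 + l*(-9*b - 46) + 10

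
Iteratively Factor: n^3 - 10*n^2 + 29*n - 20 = (n - 1)*(n^2 - 9*n + 20) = (n - 4)*(n - 1)*(n - 5)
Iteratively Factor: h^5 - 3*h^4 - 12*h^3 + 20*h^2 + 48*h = (h + 2)*(h^4 - 5*h^3 - 2*h^2 + 24*h) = (h - 4)*(h + 2)*(h^3 - h^2 - 6*h) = (h - 4)*(h + 2)^2*(h^2 - 3*h) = h*(h - 4)*(h + 2)^2*(h - 3)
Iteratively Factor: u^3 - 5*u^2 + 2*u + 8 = (u + 1)*(u^2 - 6*u + 8) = (u - 4)*(u + 1)*(u - 2)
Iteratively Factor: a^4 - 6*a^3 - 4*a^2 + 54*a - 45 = (a - 3)*(a^3 - 3*a^2 - 13*a + 15) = (a - 3)*(a - 1)*(a^2 - 2*a - 15) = (a - 5)*(a - 3)*(a - 1)*(a + 3)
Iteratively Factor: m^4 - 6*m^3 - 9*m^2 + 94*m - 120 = (m - 3)*(m^3 - 3*m^2 - 18*m + 40) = (m - 3)*(m - 2)*(m^2 - m - 20) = (m - 3)*(m - 2)*(m + 4)*(m - 5)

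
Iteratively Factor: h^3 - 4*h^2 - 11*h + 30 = (h - 5)*(h^2 + h - 6) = (h - 5)*(h - 2)*(h + 3)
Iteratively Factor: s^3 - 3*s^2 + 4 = (s + 1)*(s^2 - 4*s + 4) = (s - 2)*(s + 1)*(s - 2)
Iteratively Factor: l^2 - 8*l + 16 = (l - 4)*(l - 4)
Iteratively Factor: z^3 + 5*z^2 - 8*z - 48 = (z - 3)*(z^2 + 8*z + 16) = (z - 3)*(z + 4)*(z + 4)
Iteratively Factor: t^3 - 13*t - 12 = (t + 1)*(t^2 - t - 12) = (t - 4)*(t + 1)*(t + 3)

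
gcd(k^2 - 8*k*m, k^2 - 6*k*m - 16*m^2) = k - 8*m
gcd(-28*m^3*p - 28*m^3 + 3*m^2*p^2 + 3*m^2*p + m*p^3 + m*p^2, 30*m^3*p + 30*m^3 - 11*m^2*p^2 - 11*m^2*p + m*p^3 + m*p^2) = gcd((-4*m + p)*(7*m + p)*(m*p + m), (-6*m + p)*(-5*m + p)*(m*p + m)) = m*p + m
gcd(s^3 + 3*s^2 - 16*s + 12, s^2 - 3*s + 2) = s^2 - 3*s + 2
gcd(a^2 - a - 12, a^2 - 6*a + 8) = a - 4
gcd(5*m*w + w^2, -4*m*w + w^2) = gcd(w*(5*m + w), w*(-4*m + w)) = w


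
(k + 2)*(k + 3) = k^2 + 5*k + 6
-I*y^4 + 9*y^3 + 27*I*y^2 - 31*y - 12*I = (y + I)*(y + 3*I)*(y + 4*I)*(-I*y + 1)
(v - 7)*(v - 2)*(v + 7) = v^3 - 2*v^2 - 49*v + 98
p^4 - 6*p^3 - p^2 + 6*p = p*(p - 6)*(p - 1)*(p + 1)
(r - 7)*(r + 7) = r^2 - 49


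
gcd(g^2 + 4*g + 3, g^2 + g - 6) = g + 3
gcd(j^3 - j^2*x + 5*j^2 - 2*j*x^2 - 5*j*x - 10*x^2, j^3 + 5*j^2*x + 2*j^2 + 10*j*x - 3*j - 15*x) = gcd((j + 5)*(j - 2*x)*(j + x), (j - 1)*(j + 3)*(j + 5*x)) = 1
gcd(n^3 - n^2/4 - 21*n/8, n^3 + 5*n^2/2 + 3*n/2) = n^2 + 3*n/2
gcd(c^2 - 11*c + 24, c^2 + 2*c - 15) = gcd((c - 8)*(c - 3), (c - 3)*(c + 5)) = c - 3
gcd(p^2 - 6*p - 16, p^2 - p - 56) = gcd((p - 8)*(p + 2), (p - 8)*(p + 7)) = p - 8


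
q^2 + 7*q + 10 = (q + 2)*(q + 5)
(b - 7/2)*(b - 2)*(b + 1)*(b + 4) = b^4 - b^3/2 - 33*b^2/2 + 13*b + 28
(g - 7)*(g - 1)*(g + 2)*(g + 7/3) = g^4 - 11*g^3/3 - 23*g^2 - 7*g + 98/3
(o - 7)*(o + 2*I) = o^2 - 7*o + 2*I*o - 14*I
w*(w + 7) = w^2 + 7*w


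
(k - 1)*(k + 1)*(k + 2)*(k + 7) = k^4 + 9*k^3 + 13*k^2 - 9*k - 14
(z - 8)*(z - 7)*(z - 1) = z^3 - 16*z^2 + 71*z - 56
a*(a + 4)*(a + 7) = a^3 + 11*a^2 + 28*a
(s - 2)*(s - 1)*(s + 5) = s^3 + 2*s^2 - 13*s + 10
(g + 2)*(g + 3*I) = g^2 + 2*g + 3*I*g + 6*I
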